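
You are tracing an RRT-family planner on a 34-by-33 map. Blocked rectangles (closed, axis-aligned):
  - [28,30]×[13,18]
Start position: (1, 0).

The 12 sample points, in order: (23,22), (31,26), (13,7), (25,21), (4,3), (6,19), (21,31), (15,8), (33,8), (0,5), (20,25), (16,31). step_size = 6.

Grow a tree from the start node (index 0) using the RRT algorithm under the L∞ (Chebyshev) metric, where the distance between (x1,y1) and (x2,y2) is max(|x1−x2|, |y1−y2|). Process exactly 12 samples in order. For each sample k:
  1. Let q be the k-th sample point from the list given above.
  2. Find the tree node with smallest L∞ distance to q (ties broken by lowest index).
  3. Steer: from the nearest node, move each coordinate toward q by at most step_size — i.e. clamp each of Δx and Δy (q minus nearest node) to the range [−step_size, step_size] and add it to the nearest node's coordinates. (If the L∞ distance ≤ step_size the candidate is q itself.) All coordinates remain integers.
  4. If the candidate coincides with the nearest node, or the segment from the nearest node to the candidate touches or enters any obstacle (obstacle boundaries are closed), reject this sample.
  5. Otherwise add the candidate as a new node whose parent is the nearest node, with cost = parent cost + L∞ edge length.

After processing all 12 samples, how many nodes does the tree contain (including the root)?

1. q=(23,22) nearest=0 d=22 new=(7,6) → add node 1 parent=0 cost=6
2. q=(31,26) nearest=1 d=24 new=(13,12) → add node 2 parent=1 cost=12
3. q=(13,7) nearest=2 d=5 new=(13,7) → add node 3 parent=2 cost=17
4. q=(25,21) nearest=2 d=12 new=(19,18) → add node 4 parent=2 cost=18
5. q=(4,3) nearest=0 d=3 new=(4,3) → add node 5 parent=0 cost=3
6. q=(6,19) nearest=2 d=7 new=(7,18) → add node 6 parent=2 cost=18
7. q=(21,31) nearest=4 d=13 new=(21,24) → add node 7 parent=4 cost=24
8. q=(15,8) nearest=3 d=2 new=(15,8) → add node 8 parent=3 cost=19
9. q=(33,8) nearest=4 d=14 new=(25,12) → add node 9 parent=4 cost=24
10. q=(0,5) nearest=5 d=4 new=(0,5) → add node 10 parent=5 cost=7
11. q=(20,25) nearest=7 d=1 new=(20,25) → add node 11 parent=7 cost=25
12. q=(16,31) nearest=11 d=6 new=(16,31) → add node 12 parent=11 cost=31

Node count: 13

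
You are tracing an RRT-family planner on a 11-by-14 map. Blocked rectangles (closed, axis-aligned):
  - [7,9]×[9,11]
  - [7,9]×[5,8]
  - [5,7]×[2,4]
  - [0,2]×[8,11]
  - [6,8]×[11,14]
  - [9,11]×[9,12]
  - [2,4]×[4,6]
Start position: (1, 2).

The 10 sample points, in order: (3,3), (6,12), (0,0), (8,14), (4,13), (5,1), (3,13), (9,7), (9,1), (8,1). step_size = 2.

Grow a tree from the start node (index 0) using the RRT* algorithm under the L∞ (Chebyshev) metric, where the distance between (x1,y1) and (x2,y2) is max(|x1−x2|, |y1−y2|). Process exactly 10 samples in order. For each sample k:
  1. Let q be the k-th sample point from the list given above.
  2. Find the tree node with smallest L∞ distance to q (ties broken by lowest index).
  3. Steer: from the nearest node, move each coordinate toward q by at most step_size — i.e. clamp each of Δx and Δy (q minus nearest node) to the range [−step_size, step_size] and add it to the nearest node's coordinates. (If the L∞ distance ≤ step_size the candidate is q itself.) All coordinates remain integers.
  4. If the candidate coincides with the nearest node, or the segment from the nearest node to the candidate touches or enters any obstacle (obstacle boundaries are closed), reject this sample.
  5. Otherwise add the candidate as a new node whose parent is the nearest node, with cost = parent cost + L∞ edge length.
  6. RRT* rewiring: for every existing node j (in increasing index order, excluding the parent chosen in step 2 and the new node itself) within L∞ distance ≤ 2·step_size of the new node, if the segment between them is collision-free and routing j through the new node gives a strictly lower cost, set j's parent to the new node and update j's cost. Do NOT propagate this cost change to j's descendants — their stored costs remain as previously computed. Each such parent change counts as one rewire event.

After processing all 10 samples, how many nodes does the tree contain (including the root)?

1. q=(3,3) nearest=0 d=2 new=(3,3) → add node 1 parent=0 cost=2
2. q=(6,12) nearest=1 d=9 new=(5,5) → blocked by [2,4]×[4,6], reject
3. q=(0,0) nearest=0 d=2 new=(0,0) → add node 2 parent=0 cost=2
4. q=(8,14) nearest=1 d=11 new=(5,5) → blocked by [2,4]×[4,6], reject
5. q=(4,13) nearest=1 d=10 new=(4,5) → blocked by [2,4]×[4,6], reject
6. q=(5,1) nearest=1 d=2 new=(5,1) → add node 3 parent=1 cost=4
7. q=(3,13) nearest=1 d=10 new=(3,5) → blocked by [2,4]×[4,6], reject
8. q=(9,7) nearest=1 d=6 new=(5,5) → blocked by [2,4]×[4,6], reject
9. q=(9,1) nearest=3 d=4 new=(7,1) → add node 4 parent=3 cost=6
10. q=(8,1) nearest=4 d=1 new=(8,1) → add node 5 parent=4 cost=7

Node count: 6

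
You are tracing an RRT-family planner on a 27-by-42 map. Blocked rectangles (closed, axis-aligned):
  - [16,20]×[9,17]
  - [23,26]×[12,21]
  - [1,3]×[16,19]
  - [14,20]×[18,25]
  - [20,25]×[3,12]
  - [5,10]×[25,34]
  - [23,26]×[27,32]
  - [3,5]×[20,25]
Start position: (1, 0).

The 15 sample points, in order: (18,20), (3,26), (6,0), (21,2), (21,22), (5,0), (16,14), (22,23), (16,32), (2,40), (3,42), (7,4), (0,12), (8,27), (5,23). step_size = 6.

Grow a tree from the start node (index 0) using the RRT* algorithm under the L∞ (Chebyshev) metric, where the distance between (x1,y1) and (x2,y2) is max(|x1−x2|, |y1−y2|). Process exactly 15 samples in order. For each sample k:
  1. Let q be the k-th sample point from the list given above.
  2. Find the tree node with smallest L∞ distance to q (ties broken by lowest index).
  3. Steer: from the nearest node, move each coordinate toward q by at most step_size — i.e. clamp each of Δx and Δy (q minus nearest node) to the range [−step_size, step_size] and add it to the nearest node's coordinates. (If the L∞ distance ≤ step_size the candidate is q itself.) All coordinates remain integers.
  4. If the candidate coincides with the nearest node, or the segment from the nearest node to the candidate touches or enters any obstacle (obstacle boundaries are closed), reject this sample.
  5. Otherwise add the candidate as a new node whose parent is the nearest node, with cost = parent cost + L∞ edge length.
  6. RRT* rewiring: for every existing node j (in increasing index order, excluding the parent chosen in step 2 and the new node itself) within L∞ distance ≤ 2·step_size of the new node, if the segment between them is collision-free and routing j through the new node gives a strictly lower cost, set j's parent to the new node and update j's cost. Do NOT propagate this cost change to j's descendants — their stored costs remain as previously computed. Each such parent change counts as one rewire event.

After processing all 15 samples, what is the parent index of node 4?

1. q=(18,20) nearest=0 d=20 new=(7,6) → add node 1 parent=0 cost=6
2. q=(3,26) nearest=1 d=20 new=(3,12) → add node 2 parent=1 cost=12
3. q=(6,0) nearest=0 d=5 new=(6,0) → add node 3 parent=0 cost=5
4. q=(21,2) nearest=1 d=14 new=(13,2) → add node 4 parent=1 cost=12
5. q=(21,22) nearest=1 d=16 new=(13,12) → add node 5 parent=1 cost=12
6. q=(5,0) nearest=3 d=1 new=(5,0) → add node 6 parent=3 cost=6
7. q=(16,14) nearest=5 d=3 new=(16,14) → blocked by [16,20]×[9,17], reject
8. q=(22,23) nearest=5 d=11 new=(19,18) → blocked by [16,20]×[9,17], reject
9. q=(16,32) nearest=2 d=20 new=(9,18) → add node 7 parent=2 cost=18
10. q=(2,40) nearest=7 d=22 new=(3,24) → blocked by [3,5]×[20,25], reject
11. q=(3,42) nearest=7 d=24 new=(3,24) → blocked by [3,5]×[20,25], reject
12. q=(7,4) nearest=1 d=2 new=(7,4) → add node 8 parent=1 cost=8
13. q=(0,12) nearest=2 d=3 new=(0,12) → add node 9 parent=2 cost=15
14. q=(8,27) nearest=7 d=9 new=(8,24) → add node 10 parent=7 cost=24
15. q=(5,23) nearest=10 d=3 new=(5,23) → blocked by [3,5]×[20,25], reject

Parent of node 4: 1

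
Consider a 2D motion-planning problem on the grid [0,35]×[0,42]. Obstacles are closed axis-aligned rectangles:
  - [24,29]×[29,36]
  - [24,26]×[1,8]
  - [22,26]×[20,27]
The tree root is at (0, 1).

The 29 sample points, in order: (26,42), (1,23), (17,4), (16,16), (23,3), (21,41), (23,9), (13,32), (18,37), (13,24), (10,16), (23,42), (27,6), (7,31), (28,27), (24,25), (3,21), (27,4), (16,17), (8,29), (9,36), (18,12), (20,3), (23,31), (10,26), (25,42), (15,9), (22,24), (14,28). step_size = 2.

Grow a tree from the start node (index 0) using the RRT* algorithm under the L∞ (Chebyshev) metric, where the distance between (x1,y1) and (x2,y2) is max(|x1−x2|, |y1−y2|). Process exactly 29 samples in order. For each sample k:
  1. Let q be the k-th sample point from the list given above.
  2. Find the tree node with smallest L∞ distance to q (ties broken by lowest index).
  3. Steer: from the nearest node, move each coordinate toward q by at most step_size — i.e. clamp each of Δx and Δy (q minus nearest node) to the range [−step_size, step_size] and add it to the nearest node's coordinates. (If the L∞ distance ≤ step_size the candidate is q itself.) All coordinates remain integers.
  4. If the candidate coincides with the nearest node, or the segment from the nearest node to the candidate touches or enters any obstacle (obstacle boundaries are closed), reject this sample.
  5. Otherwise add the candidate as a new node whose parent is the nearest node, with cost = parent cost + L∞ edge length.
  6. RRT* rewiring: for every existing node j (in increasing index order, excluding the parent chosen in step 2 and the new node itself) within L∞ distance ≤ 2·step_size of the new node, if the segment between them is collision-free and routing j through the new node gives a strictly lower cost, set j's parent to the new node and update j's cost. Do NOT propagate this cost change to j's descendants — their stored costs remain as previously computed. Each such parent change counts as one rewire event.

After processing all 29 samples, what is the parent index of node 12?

Parent of node 12: 11

1. q=(26,42) nearest=0 d=41 new=(2,3) → add node 1 parent=0 cost=2
2. q=(1,23) nearest=1 d=20 new=(1,5) → add node 2 parent=1 cost=4
3. q=(17,4) nearest=1 d=15 new=(4,4) → add node 3 parent=1 cost=4
4. q=(16,16) nearest=3 d=12 new=(6,6) → add node 4 parent=3 cost=6
5. q=(23,3) nearest=4 d=17 new=(8,4) → add node 5 parent=4 cost=8
6. q=(21,41) nearest=4 d=35 new=(8,8) → add node 6 parent=4 cost=8
7. q=(23,9) nearest=5 d=15 new=(10,6) → add node 7 parent=5 cost=10
8. q=(13,32) nearest=6 d=24 new=(10,10) → add node 8 parent=6 cost=10
9. q=(18,37) nearest=8 d=27 new=(12,12) → add node 9 parent=8 cost=12
10. q=(13,24) nearest=9 d=12 new=(13,14) → add node 10 parent=9 cost=14
11. q=(10,16) nearest=10 d=3 new=(11,16) → add node 11 parent=10 cost=16
12. q=(23,42) nearest=11 d=26 new=(13,18) → add node 12 parent=11 cost=18
13. q=(27,6) nearest=10 d=14 new=(15,12) → add node 13 parent=10 cost=16
14. q=(7,31) nearest=12 d=13 new=(11,20) → add node 14 parent=12 cost=20
15. q=(28,27) nearest=10 d=15 new=(15,16) → add node 15 parent=10 cost=16
16. q=(24,25) nearest=15 d=9 new=(17,18) → add node 16 parent=15 cost=18
17. q=(3,21) nearest=11 d=8 new=(9,18) → add node 17 parent=11 cost=18
18. q=(27,4) nearest=13 d=12 new=(17,10) → add node 18 parent=13 cost=18
19. q=(16,17) nearest=15 d=1 new=(16,17) → add node 19 parent=15 cost=17
20. q=(8,29) nearest=14 d=9 new=(9,22) → add node 20 parent=14 cost=22
21. q=(9,36) nearest=20 d=14 new=(9,24) → add node 21 parent=20 cost=24
22. q=(18,12) nearest=18 d=2 new=(18,12) → add node 22 parent=18 cost=20
23. q=(20,3) nearest=18 d=7 new=(19,8) → add node 23 parent=18 cost=20
24. q=(23,31) nearest=14 d=12 new=(13,22) → add node 24 parent=14 cost=22
25. q=(10,26) nearest=21 d=2 new=(10,26) → add node 25 parent=21 cost=26
26. q=(25,42) nearest=25 d=16 new=(12,28) → add node 26 parent=25 cost=28
27. q=(15,9) nearest=18 d=2 new=(15,9) → add node 27 parent=18 cost=20
28. q=(22,24) nearest=16 d=6 new=(19,20) → add node 28 parent=16 cost=20
29. q=(14,28) nearest=26 d=2 new=(14,28) → add node 29 parent=26 cost=30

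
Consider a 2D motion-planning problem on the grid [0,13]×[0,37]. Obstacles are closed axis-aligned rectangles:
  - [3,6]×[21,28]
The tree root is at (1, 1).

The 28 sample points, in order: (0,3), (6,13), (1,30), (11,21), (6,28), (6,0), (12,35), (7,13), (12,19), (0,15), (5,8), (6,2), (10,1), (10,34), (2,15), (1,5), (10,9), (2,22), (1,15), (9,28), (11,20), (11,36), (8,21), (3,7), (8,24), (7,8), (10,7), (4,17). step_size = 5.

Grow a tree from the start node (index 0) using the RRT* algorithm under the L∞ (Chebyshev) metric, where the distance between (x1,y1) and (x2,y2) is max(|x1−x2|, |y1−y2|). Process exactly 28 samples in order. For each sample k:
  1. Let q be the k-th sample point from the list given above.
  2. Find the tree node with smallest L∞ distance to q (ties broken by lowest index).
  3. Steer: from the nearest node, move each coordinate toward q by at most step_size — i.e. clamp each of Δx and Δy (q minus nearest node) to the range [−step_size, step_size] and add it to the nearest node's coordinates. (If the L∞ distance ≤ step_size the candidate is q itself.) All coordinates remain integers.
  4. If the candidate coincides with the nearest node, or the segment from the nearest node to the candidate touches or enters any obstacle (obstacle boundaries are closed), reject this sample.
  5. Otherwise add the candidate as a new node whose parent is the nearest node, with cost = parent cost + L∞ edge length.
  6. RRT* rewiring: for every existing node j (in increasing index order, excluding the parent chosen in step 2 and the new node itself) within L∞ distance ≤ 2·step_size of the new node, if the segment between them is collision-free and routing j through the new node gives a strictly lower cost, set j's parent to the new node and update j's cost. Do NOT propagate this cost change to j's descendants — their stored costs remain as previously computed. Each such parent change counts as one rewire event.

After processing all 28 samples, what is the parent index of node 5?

1. q=(0,3) nearest=0 d=2 new=(0,3) → add node 1 parent=0 cost=2
2. q=(6,13) nearest=1 d=10 new=(5,8) → add node 2 parent=1 cost=7
3. q=(1,30) nearest=2 d=22 new=(1,13) → add node 3 parent=2 cost=12
4. q=(11,21) nearest=3 d=10 new=(6,18) → add node 4 parent=3 cost=17
5. q=(6,28) nearest=4 d=10 new=(6,23) → blocked by [3,6]×[21,28], reject
6. q=(6,0) nearest=0 d=5 new=(6,0) → add node 5 parent=0 cost=5
7. q=(12,35) nearest=4 d=17 new=(11,23) → add node 6 parent=4 cost=22
8. q=(7,13) nearest=2 d=5 new=(7,13) → add node 7 parent=2 cost=12
9. q=(12,19) nearest=6 d=4 new=(12,19) → add node 8 parent=6 cost=26
10. q=(0,15) nearest=3 d=2 new=(0,15) → add node 9 parent=3 cost=14
11. q=(5,8) nearest=2 d=0 → coincident, reject
12. q=(6,2) nearest=5 d=2 new=(6,2) → add node 10 parent=5 cost=7
13. q=(10,1) nearest=5 d=4 new=(10,1) → add node 11 parent=5 cost=9
14. q=(10,34) nearest=6 d=11 new=(10,28) → add node 12 parent=6 cost=27
15. q=(2,15) nearest=3 d=2 new=(2,15) → add node 13 parent=3 cost=14; rewire 8→13 (24<26)
16. q=(1,5) nearest=1 d=2 new=(1,5) → add node 14 parent=1 cost=4
17. q=(10,9) nearest=7 d=4 new=(10,9) → add node 15 parent=7 cost=16
18. q=(2,22) nearest=4 d=4 new=(2,22) → blocked by [3,6]×[21,28], reject
19. q=(1,15) nearest=9 d=1 new=(1,15) → add node 16 parent=9 cost=15
20. q=(9,28) nearest=12 d=1 new=(9,28) → add node 17 parent=12 cost=28
21. q=(11,20) nearest=8 d=1 new=(11,20) → add node 18 parent=8 cost=25
22. q=(11,36) nearest=12 d=8 new=(11,33) → add node 19 parent=12 cost=32
23. q=(8,21) nearest=4 d=3 new=(8,21) → add node 20 parent=4 cost=20; rewire 17→20 (27<28); rewire 18→20 (23<25)
24. q=(3,7) nearest=2 d=2 new=(3,7) → add node 21 parent=2 cost=9
25. q=(8,24) nearest=6 d=3 new=(8,24) → add node 22 parent=6 cost=25
26. q=(7,8) nearest=2 d=2 new=(7,8) → add node 23 parent=2 cost=9; rewire 15→23 (12<16)
27. q=(10,7) nearest=15 d=2 new=(10,7) → add node 24 parent=15 cost=14
28. q=(4,17) nearest=4 d=2 new=(4,17) → add node 25 parent=4 cost=19

Parent of node 5: 0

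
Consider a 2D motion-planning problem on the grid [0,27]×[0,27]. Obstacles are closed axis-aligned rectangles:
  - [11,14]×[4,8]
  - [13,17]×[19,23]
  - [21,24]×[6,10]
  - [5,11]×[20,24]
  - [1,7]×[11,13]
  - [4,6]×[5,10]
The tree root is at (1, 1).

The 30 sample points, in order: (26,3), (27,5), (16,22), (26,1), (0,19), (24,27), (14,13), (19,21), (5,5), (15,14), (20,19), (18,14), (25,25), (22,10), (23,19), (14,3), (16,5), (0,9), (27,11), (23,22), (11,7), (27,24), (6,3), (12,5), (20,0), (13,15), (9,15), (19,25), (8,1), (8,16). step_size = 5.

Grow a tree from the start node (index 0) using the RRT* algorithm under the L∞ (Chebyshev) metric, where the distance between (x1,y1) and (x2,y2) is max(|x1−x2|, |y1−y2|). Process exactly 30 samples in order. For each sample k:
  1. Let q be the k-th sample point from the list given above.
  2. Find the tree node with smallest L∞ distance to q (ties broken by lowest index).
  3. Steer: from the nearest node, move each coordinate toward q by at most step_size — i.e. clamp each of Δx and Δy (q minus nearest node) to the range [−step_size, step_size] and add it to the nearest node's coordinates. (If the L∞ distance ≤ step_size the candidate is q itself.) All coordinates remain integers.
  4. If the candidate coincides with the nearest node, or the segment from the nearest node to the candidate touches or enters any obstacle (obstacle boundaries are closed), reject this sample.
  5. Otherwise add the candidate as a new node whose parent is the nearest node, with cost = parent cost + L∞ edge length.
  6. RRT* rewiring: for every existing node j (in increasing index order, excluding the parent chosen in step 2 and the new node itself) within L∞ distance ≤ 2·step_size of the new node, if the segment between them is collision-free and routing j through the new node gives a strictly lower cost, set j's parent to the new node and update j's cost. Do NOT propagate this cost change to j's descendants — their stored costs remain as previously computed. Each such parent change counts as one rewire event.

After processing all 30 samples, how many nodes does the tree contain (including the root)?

1. q=(26,3) nearest=0 d=25 new=(6,3) → add node 1 parent=0 cost=5
2. q=(27,5) nearest=1 d=21 new=(11,5) → blocked by [11,14]×[4,8], reject
3. q=(16,22) nearest=1 d=19 new=(11,8) → blocked by [11,14]×[4,8], reject
4. q=(26,1) nearest=1 d=20 new=(11,1) → add node 2 parent=1 cost=10
5. q=(0,19) nearest=1 d=16 new=(1,8) → blocked by [4,6]×[5,10], reject
6. q=(24,27) nearest=1 d=24 new=(11,8) → blocked by [11,14]×[4,8], reject
7. q=(14,13) nearest=1 d=10 new=(11,8) → blocked by [11,14]×[4,8], reject
8. q=(19,21) nearest=1 d=18 new=(11,8) → blocked by [11,14]×[4,8], reject
9. q=(5,5) nearest=1 d=2 new=(5,5) → blocked by [4,6]×[5,10], reject
10. q=(15,14) nearest=1 d=11 new=(11,8) → blocked by [11,14]×[4,8], reject
11. q=(20,19) nearest=1 d=16 new=(11,8) → blocked by [11,14]×[4,8], reject
12. q=(18,14) nearest=1 d=12 new=(11,8) → blocked by [11,14]×[4,8], reject
13. q=(25,25) nearest=1 d=22 new=(11,8) → blocked by [11,14]×[4,8], reject
14. q=(22,10) nearest=2 d=11 new=(16,6) → blocked by [11,14]×[4,8], reject
15. q=(23,19) nearest=1 d=17 new=(11,8) → blocked by [11,14]×[4,8], reject
16. q=(14,3) nearest=2 d=3 new=(14,3) → add node 3 parent=2 cost=13
17. q=(16,5) nearest=3 d=2 new=(16,5) → add node 4 parent=3 cost=15
18. q=(0,9) nearest=1 d=6 new=(1,8) → blocked by [4,6]×[5,10], reject
19. q=(27,11) nearest=4 d=11 new=(21,10) → blocked by [21,24]×[6,10], reject
20. q=(23,22) nearest=4 d=17 new=(21,10) → blocked by [21,24]×[6,10], reject
21. q=(11,7) nearest=3 d=4 new=(11,7) → blocked by [11,14]×[4,8], reject
22. q=(27,24) nearest=4 d=19 new=(21,10) → blocked by [21,24]×[6,10], reject
23. q=(6,3) nearest=1 d=0 → coincident, reject
24. q=(12,5) nearest=3 d=2 new=(12,5) → blocked by [11,14]×[4,8], reject
25. q=(20,0) nearest=4 d=5 new=(20,0) → add node 5 parent=4 cost=20
26. q=(13,15) nearest=4 d=10 new=(13,10) → add node 6 parent=4 cost=20
27. q=(9,15) nearest=6 d=5 new=(9,15) → add node 7 parent=6 cost=25
28. q=(19,25) nearest=7 d=10 new=(14,20) → blocked by [13,17]×[19,23], reject
29. q=(8,1) nearest=1 d=2 new=(8,1) → add node 8 parent=1 cost=7
30. q=(8,16) nearest=7 d=1 new=(8,16) → add node 9 parent=7 cost=26

Node count: 10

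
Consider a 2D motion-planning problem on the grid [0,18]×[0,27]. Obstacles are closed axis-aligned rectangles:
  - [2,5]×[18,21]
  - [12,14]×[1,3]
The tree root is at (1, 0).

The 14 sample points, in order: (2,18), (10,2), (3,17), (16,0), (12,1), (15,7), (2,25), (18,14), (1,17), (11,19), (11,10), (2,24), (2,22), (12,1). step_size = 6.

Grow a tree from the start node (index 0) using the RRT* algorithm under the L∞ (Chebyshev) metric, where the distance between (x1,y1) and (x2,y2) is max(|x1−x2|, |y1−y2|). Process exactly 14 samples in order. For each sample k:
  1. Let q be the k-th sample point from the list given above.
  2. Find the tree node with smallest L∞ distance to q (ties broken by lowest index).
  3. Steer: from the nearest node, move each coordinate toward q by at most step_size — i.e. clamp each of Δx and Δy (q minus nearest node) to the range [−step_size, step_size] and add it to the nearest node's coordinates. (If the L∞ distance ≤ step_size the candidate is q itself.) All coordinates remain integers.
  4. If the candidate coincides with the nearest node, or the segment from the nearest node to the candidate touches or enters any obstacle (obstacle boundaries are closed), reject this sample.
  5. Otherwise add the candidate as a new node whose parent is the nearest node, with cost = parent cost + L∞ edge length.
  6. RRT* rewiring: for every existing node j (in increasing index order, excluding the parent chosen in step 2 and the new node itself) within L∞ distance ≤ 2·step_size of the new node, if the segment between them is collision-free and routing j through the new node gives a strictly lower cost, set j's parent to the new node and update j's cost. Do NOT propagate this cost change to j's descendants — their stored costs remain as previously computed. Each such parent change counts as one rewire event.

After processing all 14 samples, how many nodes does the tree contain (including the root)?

Node count: 12

1. q=(2,18) nearest=0 d=18 new=(2,6) → add node 1 parent=0 cost=6
2. q=(10,2) nearest=1 d=8 new=(8,2) → add node 2 parent=1 cost=12
3. q=(3,17) nearest=1 d=11 new=(3,12) → add node 3 parent=1 cost=12
4. q=(16,0) nearest=2 d=8 new=(14,0) → add node 4 parent=2 cost=18
5. q=(12,1) nearest=4 d=2 new=(12,1) → blocked by [12,14]×[1,3], reject
6. q=(15,7) nearest=2 d=7 new=(14,7) → add node 5 parent=2 cost=18
7. q=(2,25) nearest=3 d=13 new=(2,18) → blocked by [2,5]×[18,21], reject
8. q=(18,14) nearest=5 d=7 new=(18,13) → add node 6 parent=5 cost=24
9. q=(1,17) nearest=3 d=5 new=(1,17) → add node 7 parent=3 cost=17
10. q=(11,19) nearest=6 d=7 new=(12,19) → add node 8 parent=6 cost=30
11. q=(11,10) nearest=5 d=3 new=(11,10) → add node 9 parent=5 cost=21
12. q=(2,24) nearest=7 d=7 new=(2,23) → add node 10 parent=7 cost=23
13. q=(2,22) nearest=10 d=1 new=(2,22) → add node 11 parent=10 cost=24
14. q=(12,1) nearest=4 d=2 new=(12,1) → blocked by [12,14]×[1,3], reject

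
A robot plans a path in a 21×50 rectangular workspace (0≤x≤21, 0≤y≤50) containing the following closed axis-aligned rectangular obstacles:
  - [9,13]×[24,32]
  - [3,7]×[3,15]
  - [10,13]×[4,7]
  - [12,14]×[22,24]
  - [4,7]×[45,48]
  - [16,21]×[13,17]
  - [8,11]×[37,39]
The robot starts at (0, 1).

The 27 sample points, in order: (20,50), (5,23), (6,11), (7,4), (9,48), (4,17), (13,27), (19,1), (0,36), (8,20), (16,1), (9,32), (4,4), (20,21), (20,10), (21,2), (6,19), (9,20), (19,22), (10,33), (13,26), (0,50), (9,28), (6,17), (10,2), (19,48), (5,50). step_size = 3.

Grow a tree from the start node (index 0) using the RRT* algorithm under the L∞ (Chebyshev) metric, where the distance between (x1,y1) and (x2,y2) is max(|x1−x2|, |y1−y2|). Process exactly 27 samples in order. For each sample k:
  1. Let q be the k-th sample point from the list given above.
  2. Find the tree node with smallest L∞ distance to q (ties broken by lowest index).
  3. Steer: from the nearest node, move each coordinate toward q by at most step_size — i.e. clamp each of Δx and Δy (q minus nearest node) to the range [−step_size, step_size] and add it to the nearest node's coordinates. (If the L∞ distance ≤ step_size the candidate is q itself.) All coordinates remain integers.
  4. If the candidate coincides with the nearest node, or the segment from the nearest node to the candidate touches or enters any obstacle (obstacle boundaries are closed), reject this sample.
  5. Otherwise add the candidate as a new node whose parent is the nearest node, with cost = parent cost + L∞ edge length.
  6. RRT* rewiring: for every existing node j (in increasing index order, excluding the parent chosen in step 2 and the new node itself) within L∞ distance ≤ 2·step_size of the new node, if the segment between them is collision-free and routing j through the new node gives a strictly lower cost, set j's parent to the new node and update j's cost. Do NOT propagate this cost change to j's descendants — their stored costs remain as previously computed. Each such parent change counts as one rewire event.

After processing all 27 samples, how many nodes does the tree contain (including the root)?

1. q=(20,50) nearest=0 d=49 new=(3,4) → blocked by [3,7]×[3,15], reject
2. q=(5,23) nearest=0 d=22 new=(3,4) → blocked by [3,7]×[3,15], reject
3. q=(6,11) nearest=0 d=10 new=(3,4) → blocked by [3,7]×[3,15], reject
4. q=(7,4) nearest=0 d=7 new=(3,4) → blocked by [3,7]×[3,15], reject
5. q=(9,48) nearest=0 d=47 new=(3,4) → blocked by [3,7]×[3,15], reject
6. q=(4,17) nearest=0 d=16 new=(3,4) → blocked by [3,7]×[3,15], reject
7. q=(13,27) nearest=0 d=26 new=(3,4) → blocked by [3,7]×[3,15], reject
8. q=(19,1) nearest=0 d=19 new=(3,1) → add node 1 parent=0 cost=3
9. q=(0,36) nearest=0 d=35 new=(0,4) → add node 2 parent=0 cost=3
10. q=(8,20) nearest=2 d=16 new=(3,7) → blocked by [3,7]×[3,15], reject
11. q=(16,1) nearest=1 d=13 new=(6,1) → add node 3 parent=1 cost=6
12. q=(9,32) nearest=2 d=28 new=(3,7) → blocked by [3,7]×[3,15], reject
13. q=(4,4) nearest=1 d=3 new=(4,4) → blocked by [3,7]×[3,15], reject
14. q=(20,21) nearest=0 d=20 new=(3,4) → blocked by [3,7]×[3,15], reject
15. q=(20,10) nearest=3 d=14 new=(9,4) → add node 4 parent=3 cost=9
16. q=(21,2) nearest=4 d=12 new=(12,2) → add node 5 parent=4 cost=12
17. q=(6,19) nearest=2 d=15 new=(3,7) → blocked by [3,7]×[3,15], reject
18. q=(9,20) nearest=2 d=16 new=(3,7) → blocked by [3,7]×[3,15], reject
19. q=(19,22) nearest=4 d=18 new=(12,7) → blocked by [10,13]×[4,7], reject
20. q=(10,33) nearest=2 d=29 new=(3,7) → blocked by [3,7]×[3,15], reject
21. q=(13,26) nearest=2 d=22 new=(3,7) → blocked by [3,7]×[3,15], reject
22. q=(0,50) nearest=2 d=46 new=(0,7) → add node 6 parent=2 cost=6
23. q=(9,28) nearest=6 d=21 new=(3,10) → blocked by [3,7]×[3,15], reject
24. q=(6,17) nearest=6 d=10 new=(3,10) → blocked by [3,7]×[3,15], reject
25. q=(10,2) nearest=4 d=2 new=(10,2) → add node 7 parent=4 cost=11
26. q=(19,48) nearest=6 d=41 new=(3,10) → blocked by [3,7]×[3,15], reject
27. q=(5,50) nearest=6 d=43 new=(3,10) → blocked by [3,7]×[3,15], reject

Node count: 8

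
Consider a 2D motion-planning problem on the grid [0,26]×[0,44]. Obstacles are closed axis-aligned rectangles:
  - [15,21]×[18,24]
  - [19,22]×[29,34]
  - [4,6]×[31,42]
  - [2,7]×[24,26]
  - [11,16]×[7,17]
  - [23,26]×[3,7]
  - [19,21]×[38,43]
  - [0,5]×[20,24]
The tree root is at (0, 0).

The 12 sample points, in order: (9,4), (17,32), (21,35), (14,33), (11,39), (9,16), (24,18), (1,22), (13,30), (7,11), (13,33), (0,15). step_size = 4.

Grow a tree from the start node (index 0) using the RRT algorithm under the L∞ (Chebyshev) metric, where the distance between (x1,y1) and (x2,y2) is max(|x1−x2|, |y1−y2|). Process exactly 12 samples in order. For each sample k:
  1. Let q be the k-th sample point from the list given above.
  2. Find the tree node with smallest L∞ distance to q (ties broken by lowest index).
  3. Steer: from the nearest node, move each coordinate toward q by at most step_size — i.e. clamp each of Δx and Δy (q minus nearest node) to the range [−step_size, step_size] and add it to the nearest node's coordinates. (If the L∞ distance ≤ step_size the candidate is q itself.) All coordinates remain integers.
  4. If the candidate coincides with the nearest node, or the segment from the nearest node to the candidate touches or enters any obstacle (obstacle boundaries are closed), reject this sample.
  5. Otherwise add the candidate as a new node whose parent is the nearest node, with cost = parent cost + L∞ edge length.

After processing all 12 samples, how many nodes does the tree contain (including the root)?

Node count: 9

1. q=(9,4) nearest=0 d=9 new=(4,4) → add node 1 parent=0 cost=4
2. q=(17,32) nearest=1 d=28 new=(8,8) → add node 2 parent=1 cost=8
3. q=(21,35) nearest=2 d=27 new=(12,12) → blocked by [11,16]×[7,17], reject
4. q=(14,33) nearest=2 d=25 new=(12,12) → blocked by [11,16]×[7,17], reject
5. q=(11,39) nearest=2 d=31 new=(11,12) → blocked by [11,16]×[7,17], reject
6. q=(9,16) nearest=2 d=8 new=(9,12) → add node 3 parent=2 cost=12
7. q=(24,18) nearest=3 d=15 new=(13,16) → blocked by [11,16]×[7,17], reject
8. q=(1,22) nearest=3 d=10 new=(5,16) → add node 4 parent=3 cost=16
9. q=(13,30) nearest=4 d=14 new=(9,20) → add node 5 parent=4 cost=20
10. q=(7,11) nearest=3 d=2 new=(7,11) → add node 6 parent=3 cost=14
11. q=(13,33) nearest=5 d=13 new=(13,24) → add node 7 parent=5 cost=24
12. q=(0,15) nearest=4 d=5 new=(1,15) → add node 8 parent=4 cost=20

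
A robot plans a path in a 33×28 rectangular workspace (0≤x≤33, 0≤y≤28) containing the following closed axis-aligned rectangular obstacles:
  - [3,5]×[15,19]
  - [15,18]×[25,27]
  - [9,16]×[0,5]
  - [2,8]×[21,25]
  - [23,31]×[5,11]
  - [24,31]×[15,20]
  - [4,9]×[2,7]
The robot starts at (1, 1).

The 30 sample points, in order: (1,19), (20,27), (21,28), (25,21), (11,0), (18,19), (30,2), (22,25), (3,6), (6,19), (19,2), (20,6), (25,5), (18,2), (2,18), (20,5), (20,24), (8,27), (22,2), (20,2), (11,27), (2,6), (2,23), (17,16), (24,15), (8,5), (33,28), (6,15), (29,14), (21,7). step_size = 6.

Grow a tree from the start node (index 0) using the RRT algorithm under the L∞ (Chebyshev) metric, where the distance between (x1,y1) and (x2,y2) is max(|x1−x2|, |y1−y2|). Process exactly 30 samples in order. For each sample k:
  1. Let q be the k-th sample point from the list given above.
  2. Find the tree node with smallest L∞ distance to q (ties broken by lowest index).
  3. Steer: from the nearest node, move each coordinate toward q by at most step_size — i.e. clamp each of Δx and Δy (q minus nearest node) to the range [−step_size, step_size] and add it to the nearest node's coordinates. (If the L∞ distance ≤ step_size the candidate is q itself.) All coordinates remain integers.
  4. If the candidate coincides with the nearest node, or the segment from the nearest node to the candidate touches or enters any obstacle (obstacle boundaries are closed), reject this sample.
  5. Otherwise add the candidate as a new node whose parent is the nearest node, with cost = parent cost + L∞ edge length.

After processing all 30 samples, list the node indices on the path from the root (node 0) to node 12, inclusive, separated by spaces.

Path: 0 1 2 3 7 11 12

1. q=(1,19) nearest=0 d=18 new=(1,7) → add node 1 parent=0 cost=6
2. q=(20,27) nearest=1 d=20 new=(7,13) → add node 2 parent=1 cost=12
3. q=(21,28) nearest=2 d=15 new=(13,19) → add node 3 parent=2 cost=18
4. q=(25,21) nearest=3 d=12 new=(19,21) → add node 4 parent=3 cost=24
5. q=(11,0) nearest=0 d=10 new=(7,0) → add node 5 parent=0 cost=6
6. q=(18,19) nearest=4 d=2 new=(18,19) → add node 6 parent=4 cost=26
7. q=(30,2) nearest=3 d=17 new=(19,13) → add node 7 parent=3 cost=24
8. q=(22,25) nearest=4 d=4 new=(22,25) → add node 8 parent=4 cost=28
9. q=(3,6) nearest=1 d=2 new=(3,6) → add node 9 parent=1 cost=8
10. q=(6,19) nearest=2 d=6 new=(6,19) → add node 10 parent=2 cost=18
11. q=(19,2) nearest=7 d=11 new=(19,7) → add node 11 parent=7 cost=30
12. q=(20,6) nearest=11 d=1 new=(20,6) → add node 12 parent=11 cost=31
13. q=(25,5) nearest=12 d=5 new=(25,5) → blocked by [23,31]×[5,11], reject
14. q=(18,2) nearest=12 d=4 new=(18,2) → add node 13 parent=12 cost=35
15. q=(2,18) nearest=10 d=4 new=(2,18) → blocked by [3,5]×[15,19], reject
16. q=(20,5) nearest=12 d=1 new=(20,5) → add node 14 parent=12 cost=32
17. q=(20,24) nearest=8 d=2 new=(20,24) → add node 15 parent=8 cost=30
18. q=(8,27) nearest=3 d=8 new=(8,25) → blocked by [2,8]×[21,25], reject
19. q=(22,2) nearest=14 d=3 new=(22,2) → add node 16 parent=14 cost=35
20. q=(20,2) nearest=13 d=2 new=(20,2) → add node 17 parent=13 cost=37
21. q=(11,27) nearest=3 d=8 new=(11,25) → add node 18 parent=3 cost=24
22. q=(2,6) nearest=1 d=1 new=(2,6) → add node 19 parent=1 cost=7
23. q=(2,23) nearest=10 d=4 new=(2,23) → blocked by [2,8]×[21,25], reject
24. q=(17,16) nearest=6 d=3 new=(17,16) → add node 20 parent=6 cost=29
25. q=(24,15) nearest=7 d=5 new=(24,15) → blocked by [24,31]×[15,20], reject
26. q=(8,5) nearest=5 d=5 new=(8,5) → blocked by [4,9]×[2,7], reject
27. q=(33,28) nearest=8 d=11 new=(28,28) → add node 21 parent=8 cost=34
28. q=(6,15) nearest=2 d=2 new=(6,15) → add node 22 parent=2 cost=14
29. q=(29,14) nearest=12 d=9 new=(26,12) → blocked by [23,31]×[5,11], reject
30. q=(21,7) nearest=12 d=1 new=(21,7) → add node 23 parent=12 cost=32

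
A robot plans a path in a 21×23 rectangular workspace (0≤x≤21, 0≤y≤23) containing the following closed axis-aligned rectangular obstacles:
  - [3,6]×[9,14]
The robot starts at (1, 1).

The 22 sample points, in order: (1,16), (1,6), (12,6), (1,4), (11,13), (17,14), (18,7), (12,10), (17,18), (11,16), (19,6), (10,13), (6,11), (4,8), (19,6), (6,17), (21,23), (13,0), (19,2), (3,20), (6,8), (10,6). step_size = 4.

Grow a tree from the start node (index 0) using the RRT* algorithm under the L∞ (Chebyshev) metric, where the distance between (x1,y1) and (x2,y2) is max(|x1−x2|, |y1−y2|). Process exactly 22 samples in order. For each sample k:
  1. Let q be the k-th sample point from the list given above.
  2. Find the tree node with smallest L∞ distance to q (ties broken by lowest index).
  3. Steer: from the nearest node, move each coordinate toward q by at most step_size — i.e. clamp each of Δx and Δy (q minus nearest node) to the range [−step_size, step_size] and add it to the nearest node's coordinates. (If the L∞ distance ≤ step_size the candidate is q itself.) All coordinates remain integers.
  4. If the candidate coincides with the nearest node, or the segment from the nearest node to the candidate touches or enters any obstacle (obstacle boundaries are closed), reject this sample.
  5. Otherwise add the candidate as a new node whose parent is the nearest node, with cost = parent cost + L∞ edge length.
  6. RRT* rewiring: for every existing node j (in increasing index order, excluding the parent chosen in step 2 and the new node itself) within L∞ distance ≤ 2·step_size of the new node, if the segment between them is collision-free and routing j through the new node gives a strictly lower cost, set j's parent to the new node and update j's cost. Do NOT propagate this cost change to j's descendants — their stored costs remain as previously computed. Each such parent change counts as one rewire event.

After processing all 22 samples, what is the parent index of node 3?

1. q=(1,16) nearest=0 d=15 new=(1,5) → add node 1 parent=0 cost=4
2. q=(1,6) nearest=1 d=1 new=(1,6) → add node 2 parent=1 cost=5
3. q=(12,6) nearest=0 d=11 new=(5,5) → add node 3 parent=0 cost=4
4. q=(1,4) nearest=1 d=1 new=(1,4) → add node 4 parent=1 cost=5
5. q=(11,13) nearest=3 d=8 new=(9,9) → add node 5 parent=3 cost=8
6. q=(17,14) nearest=5 d=8 new=(13,13) → add node 6 parent=5 cost=12
7. q=(18,7) nearest=6 d=6 new=(17,9) → add node 7 parent=6 cost=16
8. q=(12,10) nearest=5 d=3 new=(12,10) → add node 8 parent=5 cost=11
9. q=(17,18) nearest=6 d=5 new=(17,17) → add node 9 parent=6 cost=16
10. q=(11,16) nearest=6 d=3 new=(11,16) → add node 10 parent=6 cost=15
11. q=(19,6) nearest=7 d=3 new=(19,6) → add node 11 parent=7 cost=19
12. q=(10,13) nearest=6 d=3 new=(10,13) → add node 12 parent=6 cost=15
13. q=(6,11) nearest=5 d=3 new=(6,11) → blocked by [3,6]×[9,14], reject
14. q=(4,8) nearest=1 d=3 new=(4,8) → add node 13 parent=1 cost=7
15. q=(19,6) nearest=11 d=0 → coincident, reject
16. q=(6,17) nearest=12 d=4 new=(6,17) → add node 14 parent=12 cost=19
17. q=(21,23) nearest=9 d=6 new=(21,21) → add node 15 parent=9 cost=20
18. q=(13,0) nearest=11 d=6 new=(15,2) → add node 16 parent=11 cost=23
19. q=(19,2) nearest=11 d=4 new=(19,2) → add node 17 parent=11 cost=23
20. q=(3,20) nearest=14 d=3 new=(3,20) → add node 18 parent=14 cost=22
21. q=(6,8) nearest=13 d=2 new=(6,8) → add node 19 parent=13 cost=9; rewire 12→19 (14<15)
22. q=(10,6) nearest=5 d=3 new=(10,6) → add node 20 parent=5 cost=11; rewire 16→20 (16<23)

Parent of node 3: 0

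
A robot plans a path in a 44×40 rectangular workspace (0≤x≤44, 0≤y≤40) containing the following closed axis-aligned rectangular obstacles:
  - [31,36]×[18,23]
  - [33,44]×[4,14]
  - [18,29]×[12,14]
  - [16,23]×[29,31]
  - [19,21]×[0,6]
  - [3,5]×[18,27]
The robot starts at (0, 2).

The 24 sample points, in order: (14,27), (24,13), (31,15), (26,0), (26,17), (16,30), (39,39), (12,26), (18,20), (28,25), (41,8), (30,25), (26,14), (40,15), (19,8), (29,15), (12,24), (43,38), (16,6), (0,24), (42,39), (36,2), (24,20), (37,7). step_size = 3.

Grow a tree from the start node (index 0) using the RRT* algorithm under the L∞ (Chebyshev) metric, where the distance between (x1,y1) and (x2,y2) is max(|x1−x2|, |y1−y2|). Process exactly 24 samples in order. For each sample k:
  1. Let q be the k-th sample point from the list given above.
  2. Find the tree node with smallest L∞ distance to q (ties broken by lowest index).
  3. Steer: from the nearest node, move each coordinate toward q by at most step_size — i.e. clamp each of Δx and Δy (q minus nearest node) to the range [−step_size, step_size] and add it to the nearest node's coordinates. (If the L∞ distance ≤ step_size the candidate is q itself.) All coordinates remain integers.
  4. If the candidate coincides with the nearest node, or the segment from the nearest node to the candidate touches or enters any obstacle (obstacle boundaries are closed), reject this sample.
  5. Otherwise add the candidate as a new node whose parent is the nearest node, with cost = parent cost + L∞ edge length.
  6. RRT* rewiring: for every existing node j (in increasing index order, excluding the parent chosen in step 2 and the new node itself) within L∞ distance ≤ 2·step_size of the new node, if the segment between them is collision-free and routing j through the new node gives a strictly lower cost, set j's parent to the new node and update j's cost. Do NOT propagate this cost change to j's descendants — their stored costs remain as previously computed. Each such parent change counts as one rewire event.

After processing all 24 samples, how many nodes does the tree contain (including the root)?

1. q=(14,27) nearest=0 d=25 new=(3,5) → add node 1 parent=0 cost=3
2. q=(24,13) nearest=1 d=21 new=(6,8) → add node 2 parent=1 cost=6
3. q=(31,15) nearest=2 d=25 new=(9,11) → add node 3 parent=2 cost=9
4. q=(26,0) nearest=3 d=17 new=(12,8) → add node 4 parent=3 cost=12
5. q=(26,17) nearest=4 d=14 new=(15,11) → add node 5 parent=4 cost=15
6. q=(16,30) nearest=3 d=19 new=(12,14) → add node 6 parent=3 cost=12
7. q=(39,39) nearest=6 d=27 new=(15,17) → add node 7 parent=6 cost=15
8. q=(12,26) nearest=7 d=9 new=(12,20) → add node 8 parent=7 cost=18
9. q=(18,20) nearest=7 d=3 new=(18,20) → add node 9 parent=7 cost=18
10. q=(28,25) nearest=9 d=10 new=(21,23) → add node 10 parent=9 cost=21
11. q=(41,8) nearest=10 d=20 new=(24,20) → add node 11 parent=10 cost=24
12. q=(30,25) nearest=11 d=6 new=(27,23) → add node 12 parent=11 cost=27
13. q=(26,14) nearest=11 d=6 new=(26,17) → add node 13 parent=11 cost=27
14. q=(40,15) nearest=12 d=13 new=(30,20) → add node 14 parent=12 cost=30
15. q=(19,8) nearest=5 d=4 new=(18,8) → add node 15 parent=5 cost=18
16. q=(29,15) nearest=13 d=3 new=(29,15) → add node 16 parent=13 cost=30
17. q=(12,24) nearest=8 d=4 new=(12,23) → add node 17 parent=8 cost=21
18. q=(43,38) nearest=12 d=16 new=(30,26) → add node 18 parent=12 cost=30
19. q=(16,6) nearest=15 d=2 new=(16,6) → add node 19 parent=15 cost=20
20. q=(0,24) nearest=6 d=12 new=(9,17) → add node 20 parent=6 cost=15
21. q=(42,39) nearest=18 d=13 new=(33,29) → add node 21 parent=18 cost=33
22. q=(36,2) nearest=16 d=13 new=(32,12) → add node 22 parent=16 cost=33
23. q=(24,20) nearest=11 d=0 → coincident, reject
24. q=(37,7) nearest=22 d=5 new=(35,9) → blocked by [33,44]×[4,14], reject

Node count: 23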